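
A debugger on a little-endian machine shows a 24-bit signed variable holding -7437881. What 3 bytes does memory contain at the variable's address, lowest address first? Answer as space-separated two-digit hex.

C7 81 8E

Two's complement of -7437881 in 24 bits: 7437881 = 0x717E39; invert → 0x8E81C6; add 1 → 0x8E81C7.
Split into bytes (most-significant first): 8E 81 C7.
Little-endian: lowest address holds the least-significant byte.
So at ascending addresses the bytes are C7 81 8E.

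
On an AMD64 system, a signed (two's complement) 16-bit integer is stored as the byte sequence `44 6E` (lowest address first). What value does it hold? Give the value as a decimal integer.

28228

Little-endian stores the least-significant byte at the lowest address.
Reassemble most-significant byte first: 6E 44 → 0x6E44.
0x6E44 = 28228.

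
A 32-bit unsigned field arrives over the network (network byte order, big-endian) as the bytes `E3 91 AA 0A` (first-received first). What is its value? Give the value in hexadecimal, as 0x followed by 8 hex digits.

0xE391AA0A

In big-endian order the high byte comes first in memory.
The bytes are already most-significant first: 0xE391AA0A.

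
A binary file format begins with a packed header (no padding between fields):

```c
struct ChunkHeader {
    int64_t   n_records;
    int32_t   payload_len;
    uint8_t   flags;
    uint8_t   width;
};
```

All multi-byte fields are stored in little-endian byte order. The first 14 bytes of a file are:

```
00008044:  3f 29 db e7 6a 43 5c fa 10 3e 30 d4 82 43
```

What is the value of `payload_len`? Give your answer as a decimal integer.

-735035888

`payload_len` follows `n_records` (8 bytes), so it starts at byte offset 8 and occupies 4 bytes.
Bytes at offsets 8..11: 10 3E 30 D4.
Little-endian: lowest address holds the least-significant byte.
Reassemble most-significant byte first: D4 30 3E 10 → 0xD4303E10.
Top bit is set, so as a signed 32-bit value this is 0xD4303E10 − 2^32 = -735035888.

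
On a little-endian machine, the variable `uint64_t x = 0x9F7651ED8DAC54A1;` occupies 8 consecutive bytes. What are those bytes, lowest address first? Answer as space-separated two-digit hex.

Split into bytes (most-significant first): 9F 76 51 ED 8D AC 54 A1.
In little-endian order the low byte comes first in memory.
So at ascending addresses the bytes are A1 54 AC 8D ED 51 76 9F.

A1 54 AC 8D ED 51 76 9F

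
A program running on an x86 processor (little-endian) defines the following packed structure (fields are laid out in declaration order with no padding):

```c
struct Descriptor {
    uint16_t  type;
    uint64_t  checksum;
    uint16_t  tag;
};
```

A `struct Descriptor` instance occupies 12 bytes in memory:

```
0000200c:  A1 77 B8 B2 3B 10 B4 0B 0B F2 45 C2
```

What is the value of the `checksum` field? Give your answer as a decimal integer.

`checksum` follows `type` (2 bytes), so it starts at byte offset 2 and occupies 8 bytes.
Bytes at offsets 2..9: B8 B2 3B 10 B4 0B 0B F2.
Little-endian stores the least-significant byte at the lowest address.
Reassemble most-significant byte first: F2 0B 0B B4 10 3B B2 B8 → 0xF20B0BB4103BB2B8.
0xF20B0BB4103BB2B8 = 17441046849916744376.

17441046849916744376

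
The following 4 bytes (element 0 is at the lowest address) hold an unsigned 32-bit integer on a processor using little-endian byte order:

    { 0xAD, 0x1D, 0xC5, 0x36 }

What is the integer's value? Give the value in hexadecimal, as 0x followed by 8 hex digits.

Little-endian stores the least-significant byte at the lowest address.
Reassemble most-significant byte first: 36 C5 1D AD → 0x36C51DAD.

0x36C51DAD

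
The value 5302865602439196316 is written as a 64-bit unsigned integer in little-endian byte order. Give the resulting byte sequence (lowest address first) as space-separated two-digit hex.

9C AE 06 6D 2B 90 97 49

5302865602439196316 in hexadecimal, padded to 64 bits, is 0x4997902B6D06AE9C.
Split into bytes (most-significant first): 49 97 90 2B 6D 06 AE 9C.
Little-endian: lowest address holds the least-significant byte.
So at ascending addresses the bytes are 9C AE 06 6D 2B 90 97 49.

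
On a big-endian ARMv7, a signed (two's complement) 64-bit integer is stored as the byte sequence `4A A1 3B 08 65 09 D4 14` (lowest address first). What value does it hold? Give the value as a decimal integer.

5377644337298002964

Big-endian: lowest address holds the most-significant byte.
The bytes are already most-significant first: 0x4AA13B086509D414.
0x4AA13B086509D414 = 5377644337298002964.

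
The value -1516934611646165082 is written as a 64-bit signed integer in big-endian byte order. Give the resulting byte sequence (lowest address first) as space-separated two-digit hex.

Two's complement of -1516934611646165082 in 64 bits: 1516934611646165082 = 0x150D3BFE02AA305A; invert → 0xEAF2C401FD55CFA5; add 1 → 0xEAF2C401FD55CFA6.
Split into bytes (most-significant first): EA F2 C4 01 FD 55 CF A6.
In big-endian order the high byte comes first in memory.
So the memory order matches the most-significant-first order: EA F2 C4 01 FD 55 CF A6.

EA F2 C4 01 FD 55 CF A6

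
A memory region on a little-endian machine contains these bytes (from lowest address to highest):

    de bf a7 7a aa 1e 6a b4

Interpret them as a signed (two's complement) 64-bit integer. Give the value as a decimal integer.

Little-endian: lowest address holds the least-significant byte.
Reassemble most-significant byte first: B4 6A 1E AA 7A A7 BF DE → 0xB46A1EAA7AA7BFDE.
Top bit is set, so as a signed 64-bit value this is 0xB46A1EAA7AA7BFDE − 2^64 = -5446507081800106018.

-5446507081800106018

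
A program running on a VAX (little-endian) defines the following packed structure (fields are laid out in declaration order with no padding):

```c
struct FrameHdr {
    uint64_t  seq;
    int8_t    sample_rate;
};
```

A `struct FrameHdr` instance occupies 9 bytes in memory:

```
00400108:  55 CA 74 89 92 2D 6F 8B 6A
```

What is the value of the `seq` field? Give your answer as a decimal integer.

`seq` is the first field, at byte offset 0, occupying 8 bytes.
Bytes at offsets 0..7: 55 CA 74 89 92 2D 6F 8B.
Little-endian: lowest address holds the least-significant byte.
Reassemble most-significant byte first: 8B 6F 2D 92 89 74 CA 55 → 0x8B6F2D928974CA55.
0x8B6F2D928974CA55 = 10047299401081473621.

10047299401081473621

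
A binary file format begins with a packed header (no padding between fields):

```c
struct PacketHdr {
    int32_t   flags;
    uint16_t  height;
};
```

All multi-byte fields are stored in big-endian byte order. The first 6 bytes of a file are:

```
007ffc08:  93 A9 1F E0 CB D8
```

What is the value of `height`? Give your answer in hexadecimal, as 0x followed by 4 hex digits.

`height` follows `flags` (4 bytes), so it starts at byte offset 4 and occupies 2 bytes.
Bytes at offsets 4..5: CB D8.
Big-endian: lowest address holds the most-significant byte.
The bytes are already most-significant first: 0xCBD8.

0xCBD8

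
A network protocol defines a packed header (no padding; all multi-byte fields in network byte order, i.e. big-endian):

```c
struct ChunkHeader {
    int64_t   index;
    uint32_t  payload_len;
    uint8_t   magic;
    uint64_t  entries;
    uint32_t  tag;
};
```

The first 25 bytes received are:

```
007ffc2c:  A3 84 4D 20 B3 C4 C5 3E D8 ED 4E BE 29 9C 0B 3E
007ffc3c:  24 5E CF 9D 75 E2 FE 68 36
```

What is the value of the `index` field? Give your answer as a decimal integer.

`index` is the first field, at byte offset 0, occupying 8 bytes.
Bytes at offsets 0..7: A3 84 4D 20 B3 C4 C5 3E.
In big-endian order the high byte comes first in memory.
The bytes are already most-significant first: 0xA3844D20B3C4C53E.
Top bit is set, so as a signed 64-bit value this is 0xA3844D20B3C4C53E − 2^64 = -6664116745751182018.

-6664116745751182018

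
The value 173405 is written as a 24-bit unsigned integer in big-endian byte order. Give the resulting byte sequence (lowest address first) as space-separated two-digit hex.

02 A5 5D

173405 in hexadecimal, padded to 24 bits, is 0x02A55D.
Split into bytes (most-significant first): 02 A5 5D.
Big-endian stores the most-significant byte at the lowest address.
So the memory order matches the most-significant-first order: 02 A5 5D.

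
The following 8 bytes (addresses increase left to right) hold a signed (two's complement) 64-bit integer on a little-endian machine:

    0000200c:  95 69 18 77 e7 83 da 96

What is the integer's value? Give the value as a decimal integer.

-7576598392938665579

In little-endian order the low byte comes first in memory.
Reassemble most-significant byte first: 96 DA 83 E7 77 18 69 95 → 0x96DA83E777186995.
Top bit is set, so as a signed 64-bit value this is 0x96DA83E777186995 − 2^64 = -7576598392938665579.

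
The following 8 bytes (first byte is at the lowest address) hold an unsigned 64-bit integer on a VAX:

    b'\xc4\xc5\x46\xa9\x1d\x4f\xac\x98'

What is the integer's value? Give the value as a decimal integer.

11001254978571912644

Little-endian: lowest address holds the least-significant byte.
Reassemble most-significant byte first: 98 AC 4F 1D A9 46 C5 C4 → 0x98AC4F1DA946C5C4.
0x98AC4F1DA946C5C4 = 11001254978571912644.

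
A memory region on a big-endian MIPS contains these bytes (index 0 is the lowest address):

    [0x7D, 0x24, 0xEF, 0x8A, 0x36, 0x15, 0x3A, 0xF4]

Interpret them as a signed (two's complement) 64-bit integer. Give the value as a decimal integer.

9017595730794461940

Big-endian: lowest address holds the most-significant byte.
The bytes are already most-significant first: 0x7D24EF8A36153AF4.
0x7D24EF8A36153AF4 = 9017595730794461940.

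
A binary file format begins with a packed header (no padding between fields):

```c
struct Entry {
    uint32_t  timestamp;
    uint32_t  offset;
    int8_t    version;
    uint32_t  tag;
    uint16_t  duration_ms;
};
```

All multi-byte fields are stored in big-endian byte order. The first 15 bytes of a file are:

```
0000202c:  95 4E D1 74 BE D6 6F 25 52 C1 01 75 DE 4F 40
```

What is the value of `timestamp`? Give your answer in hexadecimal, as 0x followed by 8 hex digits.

0x954ED174

`timestamp` is the first field, at byte offset 0, occupying 4 bytes.
Bytes at offsets 0..3: 95 4E D1 74.
Big-endian: lowest address holds the most-significant byte.
The bytes are already most-significant first: 0x954ED174.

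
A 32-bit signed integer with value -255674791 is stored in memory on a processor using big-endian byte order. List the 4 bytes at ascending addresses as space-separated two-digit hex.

F0 C2 B6 59

Two's complement of -255674791 in 32 bits: 255674791 = 0x0F3D49A7; invert → 0xF0C2B658; add 1 → 0xF0C2B659.
Split into bytes (most-significant first): F0 C2 B6 59.
In big-endian order the high byte comes first in memory.
So the memory order matches the most-significant-first order: F0 C2 B6 59.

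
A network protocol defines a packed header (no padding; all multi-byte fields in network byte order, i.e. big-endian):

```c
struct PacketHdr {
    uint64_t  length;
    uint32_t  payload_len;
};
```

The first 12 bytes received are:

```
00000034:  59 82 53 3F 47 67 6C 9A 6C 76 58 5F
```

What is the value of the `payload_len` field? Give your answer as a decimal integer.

`payload_len` follows `length` (8 bytes), so it starts at byte offset 8 and occupies 4 bytes.
Bytes at offsets 8..11: 6C 76 58 5F.
In big-endian order the high byte comes first in memory.
The bytes are already most-significant first: 0x6C76585F.
0x6C76585F = 1819695199.

1819695199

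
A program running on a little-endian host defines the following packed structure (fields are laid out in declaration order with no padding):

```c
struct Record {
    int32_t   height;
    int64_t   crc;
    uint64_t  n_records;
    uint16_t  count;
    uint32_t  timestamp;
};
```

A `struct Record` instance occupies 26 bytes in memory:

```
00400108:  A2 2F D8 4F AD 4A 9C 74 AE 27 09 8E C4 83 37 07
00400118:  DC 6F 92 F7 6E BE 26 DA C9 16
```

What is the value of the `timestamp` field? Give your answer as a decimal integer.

`timestamp` follows `height` (4 B), `crc` (8 B), `n_records` (8 B), `count` (2 B), so it starts at offset 4 + 8 + 8 + 2 = 22 and occupies 4 bytes.
Bytes at offsets 22..25: 26 DA C9 16.
In little-endian order the low byte comes first in memory.
Reassemble most-significant byte first: 16 C9 DA 26 → 0x16C9DA26.
0x16C9DA26 = 382327334.

382327334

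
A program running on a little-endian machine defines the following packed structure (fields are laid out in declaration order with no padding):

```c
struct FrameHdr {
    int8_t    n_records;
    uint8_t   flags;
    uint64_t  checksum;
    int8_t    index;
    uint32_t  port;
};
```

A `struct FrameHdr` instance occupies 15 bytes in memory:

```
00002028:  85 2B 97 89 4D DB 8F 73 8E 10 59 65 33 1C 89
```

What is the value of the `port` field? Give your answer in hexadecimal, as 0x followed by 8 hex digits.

0x891C3365

`port` follows `n_records` (1 B), `flags` (1 B), `checksum` (8 B), `index` (1 B), so it starts at offset 1 + 1 + 8 + 1 = 11 and occupies 4 bytes.
Bytes at offsets 11..14: 65 33 1C 89.
Little-endian: lowest address holds the least-significant byte.
Reassemble most-significant byte first: 89 1C 33 65 → 0x891C3365.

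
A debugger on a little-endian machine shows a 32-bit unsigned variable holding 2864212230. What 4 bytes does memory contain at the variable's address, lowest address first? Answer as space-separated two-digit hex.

2864212230 in hexadecimal, padded to 32 bits, is 0xAAB86906.
Split into bytes (most-significant first): AA B8 69 06.
Little-endian: lowest address holds the least-significant byte.
So at ascending addresses the bytes are 06 69 B8 AA.

06 69 B8 AA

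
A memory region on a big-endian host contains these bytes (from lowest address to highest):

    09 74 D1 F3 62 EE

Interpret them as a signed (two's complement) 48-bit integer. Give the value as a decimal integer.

10397343245038

Big-endian stores the most-significant byte at the lowest address.
The bytes are already most-significant first: 0x0974D1F362EE.
0x0974D1F362EE = 10397343245038.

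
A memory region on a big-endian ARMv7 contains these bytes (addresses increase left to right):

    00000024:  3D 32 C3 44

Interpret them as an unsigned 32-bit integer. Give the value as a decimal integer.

Big-endian: lowest address holds the most-significant byte.
The bytes are already most-significant first: 0x3D32C344.
0x3D32C344 = 1026736964.

1026736964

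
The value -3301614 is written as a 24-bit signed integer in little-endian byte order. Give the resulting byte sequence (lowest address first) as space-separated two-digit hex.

12 9F CD

Two's complement of -3301614 in 24 bits: 3301614 = 0x3260EE; invert → 0xCD9F11; add 1 → 0xCD9F12.
Split into bytes (most-significant first): CD 9F 12.
Little-endian: lowest address holds the least-significant byte.
So at ascending addresses the bytes are 12 9F CD.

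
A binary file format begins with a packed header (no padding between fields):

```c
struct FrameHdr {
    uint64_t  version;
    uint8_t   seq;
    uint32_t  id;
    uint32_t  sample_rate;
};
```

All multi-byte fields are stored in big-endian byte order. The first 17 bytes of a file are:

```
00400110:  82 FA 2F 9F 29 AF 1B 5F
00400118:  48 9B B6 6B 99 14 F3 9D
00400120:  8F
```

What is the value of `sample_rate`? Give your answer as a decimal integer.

351509903

`sample_rate` follows `version` (8 B), `seq` (1 B), `id` (4 B), so it starts at offset 8 + 1 + 4 = 13 and occupies 4 bytes.
Bytes at offsets 13..16: 14 F3 9D 8F.
Big-endian stores the most-significant byte at the lowest address.
The bytes are already most-significant first: 0x14F39D8F.
0x14F39D8F = 351509903.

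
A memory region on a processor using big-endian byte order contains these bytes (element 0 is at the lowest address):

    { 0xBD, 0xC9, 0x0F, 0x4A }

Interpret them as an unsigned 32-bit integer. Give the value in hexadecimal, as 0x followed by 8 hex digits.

Big-endian: lowest address holds the most-significant byte.
The bytes are already most-significant first: 0xBDC90F4A.

0xBDC90F4A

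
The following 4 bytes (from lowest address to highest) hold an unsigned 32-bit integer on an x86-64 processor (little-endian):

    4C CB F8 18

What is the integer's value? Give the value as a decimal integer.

418958156

In little-endian order the low byte comes first in memory.
Reassemble most-significant byte first: 18 F8 CB 4C → 0x18F8CB4C.
0x18F8CB4C = 418958156.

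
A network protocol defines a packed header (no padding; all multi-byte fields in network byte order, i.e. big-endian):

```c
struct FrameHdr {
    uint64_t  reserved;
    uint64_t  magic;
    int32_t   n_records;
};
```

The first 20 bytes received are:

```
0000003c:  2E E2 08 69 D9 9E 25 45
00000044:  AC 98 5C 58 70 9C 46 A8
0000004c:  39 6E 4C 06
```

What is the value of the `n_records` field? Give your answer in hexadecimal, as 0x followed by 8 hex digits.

`n_records` follows `reserved` (8 B), `magic` (8 B), so it starts at offset 8 + 8 = 16 and occupies 4 bytes.
Bytes at offsets 16..19: 39 6E 4C 06.
Big-endian stores the most-significant byte at the lowest address.
The bytes are already most-significant first: 0x396E4C06.

0x396E4C06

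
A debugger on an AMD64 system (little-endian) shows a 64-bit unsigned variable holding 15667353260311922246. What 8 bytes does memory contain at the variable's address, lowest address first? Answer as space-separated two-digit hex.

46 46 73 F3 C7 9E 6D D9

15667353260311922246 in hexadecimal, padded to 64 bits, is 0xD96D9EC7F3734646.
Split into bytes (most-significant first): D9 6D 9E C7 F3 73 46 46.
Little-endian stores the least-significant byte at the lowest address.
So at ascending addresses the bytes are 46 46 73 F3 C7 9E 6D D9.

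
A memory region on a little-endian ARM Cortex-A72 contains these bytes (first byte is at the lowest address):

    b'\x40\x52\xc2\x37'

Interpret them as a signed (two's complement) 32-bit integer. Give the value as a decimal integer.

935481920

Little-endian: lowest address holds the least-significant byte.
Reassemble most-significant byte first: 37 C2 52 40 → 0x37C25240.
0x37C25240 = 935481920.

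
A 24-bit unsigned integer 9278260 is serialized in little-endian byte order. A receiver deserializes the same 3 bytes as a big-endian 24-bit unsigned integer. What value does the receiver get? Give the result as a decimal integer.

3445645

9278260 in 24-bit hexadecimal is 0x8D9334.
Stored little-endian, the bytes at ascending addresses are 34 93 8D.
Read back as big-endian, the last byte is least significant, giving 0x34938D.
0x34938D = 3445645.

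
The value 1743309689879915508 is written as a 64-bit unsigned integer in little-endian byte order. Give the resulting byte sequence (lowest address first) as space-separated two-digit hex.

1743309689879915508 in hexadecimal, padded to 64 bits, is 0x18317AED2EC9EBF4.
Split into bytes (most-significant first): 18 31 7A ED 2E C9 EB F4.
Little-endian: lowest address holds the least-significant byte.
So at ascending addresses the bytes are F4 EB C9 2E ED 7A 31 18.

F4 EB C9 2E ED 7A 31 18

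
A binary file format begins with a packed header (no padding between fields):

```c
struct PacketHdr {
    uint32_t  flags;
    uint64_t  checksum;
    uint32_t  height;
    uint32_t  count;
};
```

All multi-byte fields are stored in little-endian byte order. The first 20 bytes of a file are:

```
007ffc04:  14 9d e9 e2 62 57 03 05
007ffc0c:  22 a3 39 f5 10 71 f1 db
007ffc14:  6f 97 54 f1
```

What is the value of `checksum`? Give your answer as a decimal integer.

17670333979473172322

`checksum` follows `flags` (4 bytes), so it starts at byte offset 4 and occupies 8 bytes.
Bytes at offsets 4..11: 62 57 03 05 22 A3 39 F5.
In little-endian order the low byte comes first in memory.
Reassemble most-significant byte first: F5 39 A3 22 05 03 57 62 → 0xF539A32205035762.
0xF539A32205035762 = 17670333979473172322.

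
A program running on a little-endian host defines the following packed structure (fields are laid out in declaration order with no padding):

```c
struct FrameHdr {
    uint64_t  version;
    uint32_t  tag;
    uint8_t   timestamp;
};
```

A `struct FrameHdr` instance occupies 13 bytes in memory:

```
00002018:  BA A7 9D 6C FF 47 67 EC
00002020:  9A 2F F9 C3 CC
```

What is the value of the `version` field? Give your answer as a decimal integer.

`version` is the first field, at byte offset 0, occupying 8 bytes.
Bytes at offsets 0..7: BA A7 9D 6C FF 47 67 EC.
Little-endian: lowest address holds the least-significant byte.
Reassemble most-significant byte first: EC 67 47 FF 6C 9D A7 BA → 0xEC6747FF6C9DA7BA.
0xEC6747FF6C9DA7BA = 17034663277916694458.

17034663277916694458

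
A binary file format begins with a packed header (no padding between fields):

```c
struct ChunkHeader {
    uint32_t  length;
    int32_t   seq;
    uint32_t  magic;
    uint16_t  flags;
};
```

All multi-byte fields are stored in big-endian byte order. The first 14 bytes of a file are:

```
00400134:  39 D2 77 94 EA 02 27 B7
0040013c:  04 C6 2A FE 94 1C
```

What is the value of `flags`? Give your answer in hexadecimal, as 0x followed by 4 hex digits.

`flags` follows `length` (4 B), `seq` (4 B), `magic` (4 B), so it starts at offset 4 + 4 + 4 = 12 and occupies 2 bytes.
Bytes at offsets 12..13: 94 1C.
Big-endian: lowest address holds the most-significant byte.
The bytes are already most-significant first: 0x941C.

0x941C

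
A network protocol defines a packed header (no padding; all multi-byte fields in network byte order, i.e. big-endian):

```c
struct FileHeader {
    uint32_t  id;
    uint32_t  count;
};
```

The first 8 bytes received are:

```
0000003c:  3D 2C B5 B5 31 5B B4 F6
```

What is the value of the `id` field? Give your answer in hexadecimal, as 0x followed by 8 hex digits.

`id` is the first field, at byte offset 0, occupying 4 bytes.
Bytes at offsets 0..3: 3D 2C B5 B5.
Big-endian: lowest address holds the most-significant byte.
The bytes are already most-significant first: 0x3D2CB5B5.

0x3D2CB5B5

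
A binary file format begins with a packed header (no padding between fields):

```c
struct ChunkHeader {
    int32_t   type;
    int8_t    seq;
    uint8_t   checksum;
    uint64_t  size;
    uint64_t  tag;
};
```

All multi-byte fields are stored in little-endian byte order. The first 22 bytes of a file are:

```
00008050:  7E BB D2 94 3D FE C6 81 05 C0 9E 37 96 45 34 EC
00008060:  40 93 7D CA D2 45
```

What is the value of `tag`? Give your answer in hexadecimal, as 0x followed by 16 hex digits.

0x45D2CA7D9340EC34

`tag` follows `type` (4 B), `seq` (1 B), `checksum` (1 B), `size` (8 B), so it starts at offset 4 + 1 + 1 + 8 = 14 and occupies 8 bytes.
Bytes at offsets 14..21: 34 EC 40 93 7D CA D2 45.
In little-endian order the low byte comes first in memory.
Reassemble most-significant byte first: 45 D2 CA 7D 93 40 EC 34 → 0x45D2CA7D9340EC34.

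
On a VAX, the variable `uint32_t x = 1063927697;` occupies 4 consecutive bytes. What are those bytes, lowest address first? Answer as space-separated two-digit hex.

1063927697 in hexadecimal, padded to 32 bits, is 0x3F6A3F91.
Split into bytes (most-significant first): 3F 6A 3F 91.
Little-endian: lowest address holds the least-significant byte.
So at ascending addresses the bytes are 91 3F 6A 3F.

91 3F 6A 3F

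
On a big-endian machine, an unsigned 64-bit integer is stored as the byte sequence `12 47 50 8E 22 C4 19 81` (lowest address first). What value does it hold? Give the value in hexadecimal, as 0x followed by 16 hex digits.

Big-endian: lowest address holds the most-significant byte.
The bytes are already most-significant first: 0x1247508E22C41981.

0x1247508E22C41981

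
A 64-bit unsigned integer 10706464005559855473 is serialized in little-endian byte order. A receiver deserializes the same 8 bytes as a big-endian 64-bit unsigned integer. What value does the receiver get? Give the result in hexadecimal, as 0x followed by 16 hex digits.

0x71A9E6AB49009594

10706464005559855473 in 64-bit hexadecimal is 0x94950049ABE6A971.
Stored little-endian, the bytes at ascending addresses are 71 A9 E6 AB 49 00 95 94.
Read back as big-endian, the last byte is least significant, giving 0x71A9E6AB49009594.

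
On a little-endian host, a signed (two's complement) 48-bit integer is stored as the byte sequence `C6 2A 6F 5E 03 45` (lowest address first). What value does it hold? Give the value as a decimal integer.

Little-endian: lowest address holds the least-significant byte.
Reassemble most-significant byte first: 45 03 5E 6F 2A C6 → 0x45035E6F2AC6.
0x45035E6F2AC6 = 75880771562182.

75880771562182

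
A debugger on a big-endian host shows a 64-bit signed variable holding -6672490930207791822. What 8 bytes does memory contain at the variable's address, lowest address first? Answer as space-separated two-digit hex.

Two's complement of -6672490930207791822 in 64 bits: 6672490930207791822 = 0x5C9973260E0D1ACE; invert → 0xA3668CD9F1F2E531; add 1 → 0xA3668CD9F1F2E532.
Split into bytes (most-significant first): A3 66 8C D9 F1 F2 E5 32.
In big-endian order the high byte comes first in memory.
So the memory order matches the most-significant-first order: A3 66 8C D9 F1 F2 E5 32.

A3 66 8C D9 F1 F2 E5 32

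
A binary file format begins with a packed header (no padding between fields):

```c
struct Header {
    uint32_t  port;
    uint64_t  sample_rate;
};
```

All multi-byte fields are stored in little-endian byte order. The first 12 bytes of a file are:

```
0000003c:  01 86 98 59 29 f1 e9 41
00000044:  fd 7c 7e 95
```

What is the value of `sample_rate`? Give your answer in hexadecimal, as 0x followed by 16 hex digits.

0x957E7CFD41E9F129

`sample_rate` follows `port` (4 bytes), so it starts at byte offset 4 and occupies 8 bytes.
Bytes at offsets 4..11: 29 F1 E9 41 FD 7C 7E 95.
In little-endian order the low byte comes first in memory.
Reassemble most-significant byte first: 95 7E 7C FD 41 E9 F1 29 → 0x957E7CFD41E9F129.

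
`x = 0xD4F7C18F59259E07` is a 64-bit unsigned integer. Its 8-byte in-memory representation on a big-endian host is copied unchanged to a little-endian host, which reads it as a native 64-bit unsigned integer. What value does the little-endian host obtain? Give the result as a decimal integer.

Stored big-endian, the bytes at ascending addresses are D4 F7 C1 8F 59 25 9E 07.
Read back as little-endian, the first byte is least significant, giving 0x079E25598FC1F7D4.
0x079E25598FC1F7D4 = 548917271179950036.

548917271179950036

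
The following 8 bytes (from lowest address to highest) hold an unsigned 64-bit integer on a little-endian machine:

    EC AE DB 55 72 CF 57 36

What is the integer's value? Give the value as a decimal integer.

3915826490995617516

In little-endian order the low byte comes first in memory.
Reassemble most-significant byte first: 36 57 CF 72 55 DB AE EC → 0x3657CF7255DBAEEC.
0x3657CF7255DBAEEC = 3915826490995617516.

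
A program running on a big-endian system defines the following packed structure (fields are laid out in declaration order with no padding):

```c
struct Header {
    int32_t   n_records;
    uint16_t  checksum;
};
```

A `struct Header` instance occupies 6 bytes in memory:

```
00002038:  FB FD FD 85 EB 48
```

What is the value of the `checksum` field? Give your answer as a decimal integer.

60232

`checksum` follows `n_records` (4 bytes), so it starts at byte offset 4 and occupies 2 bytes.
Bytes at offsets 4..5: EB 48.
Big-endian stores the most-significant byte at the lowest address.
The bytes are already most-significant first: 0xEB48.
0xEB48 = 60232.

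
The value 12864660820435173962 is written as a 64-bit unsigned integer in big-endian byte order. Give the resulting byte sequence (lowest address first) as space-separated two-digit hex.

B2 88 74 DB 35 EC 82 4A

12864660820435173962 in hexadecimal, padded to 64 bits, is 0xB28874DB35EC824A.
Split into bytes (most-significant first): B2 88 74 DB 35 EC 82 4A.
Big-endian stores the most-significant byte at the lowest address.
So the memory order matches the most-significant-first order: B2 88 74 DB 35 EC 82 4A.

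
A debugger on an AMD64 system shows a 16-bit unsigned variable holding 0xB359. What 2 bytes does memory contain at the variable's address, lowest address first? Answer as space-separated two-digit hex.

59 B3

Split into bytes (most-significant first): B3 59.
In little-endian order the low byte comes first in memory.
So at ascending addresses the bytes are 59 B3.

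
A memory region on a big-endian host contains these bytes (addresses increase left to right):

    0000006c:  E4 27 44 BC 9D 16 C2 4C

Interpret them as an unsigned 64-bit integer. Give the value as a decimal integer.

In big-endian order the high byte comes first in memory.
The bytes are already most-significant first: 0xE42744BC9D16C24C.
0xE42744BC9D16C24C = 16440184541619339852.

16440184541619339852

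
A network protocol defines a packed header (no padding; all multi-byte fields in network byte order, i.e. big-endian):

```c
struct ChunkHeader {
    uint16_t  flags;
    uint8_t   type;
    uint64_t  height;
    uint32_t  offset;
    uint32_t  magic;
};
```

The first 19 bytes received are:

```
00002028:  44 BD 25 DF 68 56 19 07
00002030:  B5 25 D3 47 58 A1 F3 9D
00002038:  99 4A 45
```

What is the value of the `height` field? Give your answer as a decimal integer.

`height` follows `flags` (2 B), `type` (1 B), so it starts at offset 2 + 1 = 3 and occupies 8 bytes.
Bytes at offsets 3..10: DF 68 56 19 07 B5 25 D3.
Big-endian stores the most-significant byte at the lowest address.
The bytes are already most-significant first: 0xDF68561907B525D3.
0xDF68561907B525D3 = 16098211533539321299.

16098211533539321299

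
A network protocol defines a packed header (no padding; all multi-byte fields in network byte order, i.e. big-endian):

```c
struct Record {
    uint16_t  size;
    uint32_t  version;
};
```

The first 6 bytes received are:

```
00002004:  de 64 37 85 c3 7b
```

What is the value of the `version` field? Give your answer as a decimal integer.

`version` follows `size` (2 bytes), so it starts at byte offset 2 and occupies 4 bytes.
Bytes at offsets 2..5: 37 85 C3 7B.
Big-endian: lowest address holds the most-significant byte.
The bytes are already most-significant first: 0x3785C37B.
0x3785C37B = 931513211.

931513211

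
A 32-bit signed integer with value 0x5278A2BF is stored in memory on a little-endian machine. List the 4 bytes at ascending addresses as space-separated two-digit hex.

BF A2 78 52

Split into bytes (most-significant first): 52 78 A2 BF.
Little-endian: lowest address holds the least-significant byte.
So at ascending addresses the bytes are BF A2 78 52.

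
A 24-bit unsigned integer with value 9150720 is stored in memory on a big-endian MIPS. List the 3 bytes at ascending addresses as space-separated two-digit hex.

9150720 in hexadecimal, padded to 24 bits, is 0x8BA100.
Split into bytes (most-significant first): 8B A1 00.
Big-endian stores the most-significant byte at the lowest address.
So the memory order matches the most-significant-first order: 8B A1 00.

8B A1 00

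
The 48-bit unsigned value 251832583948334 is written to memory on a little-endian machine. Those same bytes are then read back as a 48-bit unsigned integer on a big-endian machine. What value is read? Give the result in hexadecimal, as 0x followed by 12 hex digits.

251832583948334 in 48-bit hexadecimal is 0xE50A57B5882E.
Stored little-endian, the bytes at ascending addresses are 2E 88 B5 57 0A E5.
Read back as big-endian, the last byte is least significant, giving 0x2E88B5570AE5.

0x2E88B5570AE5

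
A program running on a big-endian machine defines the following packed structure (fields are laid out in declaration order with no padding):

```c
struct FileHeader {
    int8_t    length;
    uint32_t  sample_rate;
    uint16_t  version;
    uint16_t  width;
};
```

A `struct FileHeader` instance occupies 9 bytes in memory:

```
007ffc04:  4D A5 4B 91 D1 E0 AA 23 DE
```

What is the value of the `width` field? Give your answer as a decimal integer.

`width` follows `length` (1 B), `sample_rate` (4 B), `version` (2 B), so it starts at offset 1 + 4 + 2 = 7 and occupies 2 bytes.
Bytes at offsets 7..8: 23 DE.
Big-endian stores the most-significant byte at the lowest address.
The bytes are already most-significant first: 0x23DE.
0x23DE = 9182.

9182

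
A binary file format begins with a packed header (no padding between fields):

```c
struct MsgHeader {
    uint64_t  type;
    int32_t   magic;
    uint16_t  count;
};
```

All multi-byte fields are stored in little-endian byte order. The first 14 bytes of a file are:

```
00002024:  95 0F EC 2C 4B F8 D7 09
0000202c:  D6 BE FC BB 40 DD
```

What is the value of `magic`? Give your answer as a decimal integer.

-1141063978

`magic` follows `type` (8 bytes), so it starts at byte offset 8 and occupies 4 bytes.
Bytes at offsets 8..11: D6 BE FC BB.
Little-endian: lowest address holds the least-significant byte.
Reassemble most-significant byte first: BB FC BE D6 → 0xBBFCBED6.
Top bit is set, so as a signed 32-bit value this is 0xBBFCBED6 − 2^32 = -1141063978.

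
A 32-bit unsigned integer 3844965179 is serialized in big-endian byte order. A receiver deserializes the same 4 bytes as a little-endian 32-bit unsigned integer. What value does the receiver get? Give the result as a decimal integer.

3844965179 in 32-bit hexadecimal is 0xE52D833B.
Stored big-endian, the bytes at ascending addresses are E5 2D 83 3B.
Read back as little-endian, the first byte is least significant, giving 0x3B832DE5.
0x3B832DE5 = 998452709.

998452709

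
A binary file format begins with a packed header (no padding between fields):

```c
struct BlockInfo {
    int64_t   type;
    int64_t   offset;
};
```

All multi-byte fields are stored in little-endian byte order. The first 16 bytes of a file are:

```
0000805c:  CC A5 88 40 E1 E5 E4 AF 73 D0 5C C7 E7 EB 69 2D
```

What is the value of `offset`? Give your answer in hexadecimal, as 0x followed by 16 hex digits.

0x2D69EBE7C75CD073

`offset` follows `type` (8 bytes), so it starts at byte offset 8 and occupies 8 bytes.
Bytes at offsets 8..15: 73 D0 5C C7 E7 EB 69 2D.
Little-endian stores the least-significant byte at the lowest address.
Reassemble most-significant byte first: 2D 69 EB E7 C7 5C D0 73 → 0x2D69EBE7C75CD073.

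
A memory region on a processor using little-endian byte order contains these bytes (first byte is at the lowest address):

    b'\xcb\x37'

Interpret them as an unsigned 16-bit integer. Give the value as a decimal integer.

Little-endian: lowest address holds the least-significant byte.
Reassemble most-significant byte first: 37 CB → 0x37CB.
0x37CB = 14283.

14283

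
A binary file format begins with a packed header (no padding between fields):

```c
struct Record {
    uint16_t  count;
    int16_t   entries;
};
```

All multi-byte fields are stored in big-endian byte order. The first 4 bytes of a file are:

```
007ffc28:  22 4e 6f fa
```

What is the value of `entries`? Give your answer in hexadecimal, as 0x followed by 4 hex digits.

0x6FFA

`entries` follows `count` (2 bytes), so it starts at byte offset 2 and occupies 2 bytes.
Bytes at offsets 2..3: 6F FA.
Big-endian stores the most-significant byte at the lowest address.
The bytes are already most-significant first: 0x6FFA.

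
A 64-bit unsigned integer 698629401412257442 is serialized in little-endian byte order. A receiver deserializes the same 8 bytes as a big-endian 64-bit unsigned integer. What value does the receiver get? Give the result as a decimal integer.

698629401412257442 in 64-bit hexadecimal is 0x09B207BD34D246A2.
Stored little-endian, the bytes at ascending addresses are A2 46 D2 34 BD 07 B2 09.
Read back as big-endian, the last byte is least significant, giving 0xA246D234BD07B209.
0xA246D234BD07B209 = 11693264606465602057.

11693264606465602057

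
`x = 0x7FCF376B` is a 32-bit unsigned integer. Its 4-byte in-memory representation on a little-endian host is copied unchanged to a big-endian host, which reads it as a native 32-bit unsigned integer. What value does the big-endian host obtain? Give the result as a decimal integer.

1798819711

Stored little-endian, the bytes at ascending addresses are 6B 37 CF 7F.
Read back as big-endian, the last byte is least significant, giving 0x6B37CF7F.
0x6B37CF7F = 1798819711.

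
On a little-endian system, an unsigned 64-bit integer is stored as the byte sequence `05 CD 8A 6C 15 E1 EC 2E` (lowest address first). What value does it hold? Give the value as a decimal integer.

Little-endian: lowest address holds the least-significant byte.
Reassemble most-significant byte first: 2E EC E1 15 6C 8A CD 05 → 0x2EECE1156C8ACD05.
0x2EECE1156C8ACD05 = 3381324902379998469.

3381324902379998469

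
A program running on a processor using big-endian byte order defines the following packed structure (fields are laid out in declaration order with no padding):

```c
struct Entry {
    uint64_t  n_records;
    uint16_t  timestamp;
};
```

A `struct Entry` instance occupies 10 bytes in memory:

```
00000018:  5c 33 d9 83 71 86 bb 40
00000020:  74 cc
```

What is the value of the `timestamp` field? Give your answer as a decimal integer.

29900

`timestamp` follows `n_records` (8 bytes), so it starts at byte offset 8 and occupies 2 bytes.
Bytes at offsets 8..9: 74 CC.
Big-endian stores the most-significant byte at the lowest address.
The bytes are already most-significant first: 0x74CC.
0x74CC = 29900.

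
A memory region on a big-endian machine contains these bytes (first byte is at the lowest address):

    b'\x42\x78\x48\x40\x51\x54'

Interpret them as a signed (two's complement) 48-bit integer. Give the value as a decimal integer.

Big-endian: lowest address holds the most-significant byte.
The bytes are already most-significant first: 0x427848405154.
0x427848405154 = 73084375683412.

73084375683412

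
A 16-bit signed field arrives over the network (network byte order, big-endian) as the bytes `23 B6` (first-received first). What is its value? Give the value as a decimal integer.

Big-endian: lowest address holds the most-significant byte.
The bytes are already most-significant first: 0x23B6.
0x23B6 = 9142.

9142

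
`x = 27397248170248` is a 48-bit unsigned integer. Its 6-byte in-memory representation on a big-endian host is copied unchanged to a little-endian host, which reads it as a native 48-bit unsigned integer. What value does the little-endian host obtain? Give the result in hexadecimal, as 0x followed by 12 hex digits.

0x08B93EEBEA18

27397248170248 in 48-bit hexadecimal is 0x18EAEB3EB908.
Stored big-endian, the bytes at ascending addresses are 18 EA EB 3E B9 08.
Read back as little-endian, the first byte is least significant, giving 0x08B93EEBEA18.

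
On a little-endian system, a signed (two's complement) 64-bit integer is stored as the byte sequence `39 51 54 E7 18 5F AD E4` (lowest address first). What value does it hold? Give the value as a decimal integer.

-1968812901526122183

Little-endian: lowest address holds the least-significant byte.
Reassemble most-significant byte first: E4 AD 5F 18 E7 54 51 39 → 0xE4AD5F18E7545139.
Top bit is set, so as a signed 64-bit value this is 0xE4AD5F18E7545139 − 2^64 = -1968812901526122183.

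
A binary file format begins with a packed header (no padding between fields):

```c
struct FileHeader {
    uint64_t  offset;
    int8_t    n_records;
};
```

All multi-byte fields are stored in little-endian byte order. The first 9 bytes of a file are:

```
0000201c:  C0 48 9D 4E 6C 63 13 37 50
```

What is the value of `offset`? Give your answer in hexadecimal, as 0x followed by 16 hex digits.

`offset` is the first field, at byte offset 0, occupying 8 bytes.
Bytes at offsets 0..7: C0 48 9D 4E 6C 63 13 37.
In little-endian order the low byte comes first in memory.
Reassemble most-significant byte first: 37 13 63 6C 4E 9D 48 C0 → 0x3713636C4E9D48C0.

0x3713636C4E9D48C0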